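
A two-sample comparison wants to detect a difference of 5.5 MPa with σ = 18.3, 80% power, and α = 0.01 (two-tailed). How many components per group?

n per group = 2(z_α/2 + z_β)²σ²/d² = 2×(2.576 + 0.84)²×18.3²/5.5² = 258.4 → n = 259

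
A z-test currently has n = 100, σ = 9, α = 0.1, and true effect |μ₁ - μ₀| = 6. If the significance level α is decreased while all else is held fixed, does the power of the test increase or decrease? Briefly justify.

Power decreases: a smaller α raises the critical value, so less of the H₁ sampling distribution falls in the rejection region.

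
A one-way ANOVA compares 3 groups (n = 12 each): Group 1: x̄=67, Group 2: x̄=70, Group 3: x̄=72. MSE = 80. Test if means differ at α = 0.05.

Grand mean = 69.67. SS_between = 152.0, MS_between = 76.0. F = 0.95, F_crit ≈ 3.285. Fail to reject H₀.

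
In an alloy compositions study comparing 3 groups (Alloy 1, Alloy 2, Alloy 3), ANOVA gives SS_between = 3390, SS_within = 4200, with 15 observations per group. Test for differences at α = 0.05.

df_between = 2, df_within = 42. F = MS_between/MS_within = 1695.0/100.0 = 16.95. F_crit ≈ 3.22. Reject H₀. At least one mean differs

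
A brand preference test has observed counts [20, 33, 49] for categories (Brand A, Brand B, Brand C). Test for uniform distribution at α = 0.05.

Expected = 34 each. χ² = Σ(O-E)²/E = 12.412. df = 2, critical value = 5.991. Reject H₀.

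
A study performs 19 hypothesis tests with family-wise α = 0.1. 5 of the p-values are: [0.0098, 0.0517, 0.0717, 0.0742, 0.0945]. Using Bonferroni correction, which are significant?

Bonferroni α = 0.1/19 = 0.00526. None of the given p-values are significant.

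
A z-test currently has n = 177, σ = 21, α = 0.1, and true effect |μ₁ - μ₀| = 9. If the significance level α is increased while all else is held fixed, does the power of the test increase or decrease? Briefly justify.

Power increases: a larger α lowers the critical value, so more of the H₁ sampling distribution falls in the rejection region.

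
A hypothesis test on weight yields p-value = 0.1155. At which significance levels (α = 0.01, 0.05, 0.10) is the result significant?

p = 0.1155. Not significant at any of the given levels.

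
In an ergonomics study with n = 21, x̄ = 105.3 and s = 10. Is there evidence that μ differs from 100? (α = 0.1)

t = (x̄ - μ₀)/(s/√n) = (105.3 - 100)/(10/√21) = 2.429. df = 20, critical t = ±1.725. Reject H₀.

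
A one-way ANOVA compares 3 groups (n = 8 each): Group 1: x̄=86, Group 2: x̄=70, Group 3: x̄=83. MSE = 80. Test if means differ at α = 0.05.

Grand mean = 79.67. SS_between = 1157.33, MS_between = 578.67. F = 7.233, F_crit ≈ 3.467. Reject H₀.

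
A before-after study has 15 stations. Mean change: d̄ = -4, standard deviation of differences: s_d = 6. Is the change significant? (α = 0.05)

t = d̄/(s_d/√n) = -4/(6/√15) = -2.582. df = 14, critical t = ±2.145. Reject H₀.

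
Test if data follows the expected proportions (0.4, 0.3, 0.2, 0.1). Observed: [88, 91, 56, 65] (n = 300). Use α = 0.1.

Expected: [120.0, 90.0, 60.0, 30.0]. χ² = 49.644. df = 3, critical = 6.251. Reject H₀.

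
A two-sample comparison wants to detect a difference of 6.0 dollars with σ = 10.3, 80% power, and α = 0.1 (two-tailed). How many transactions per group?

n per group = 2(z_α/2 + z_β)²σ²/d² = 2×(1.645 + 0.84)²×10.3²/6.0² = 36.4 → n = 37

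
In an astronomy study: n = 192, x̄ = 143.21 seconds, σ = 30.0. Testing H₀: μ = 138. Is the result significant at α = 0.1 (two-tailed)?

z = (143.21 - 138)/(30.0/√192) = 2.406. Since |z| > 1.645, significant at α = 0.1.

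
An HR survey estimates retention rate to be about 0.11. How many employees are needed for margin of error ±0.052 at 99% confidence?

n = z²p(1-p)/E² = 2.576²×0.11×0.89/0.052² = 240.3 → n = 241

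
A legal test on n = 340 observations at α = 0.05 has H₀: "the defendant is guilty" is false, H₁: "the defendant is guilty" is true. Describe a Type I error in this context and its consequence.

Type I error: rejecting H₀ when it is true — concluding that the defendant is guilty when in fact it is not. Consequence: convicting an innocent person.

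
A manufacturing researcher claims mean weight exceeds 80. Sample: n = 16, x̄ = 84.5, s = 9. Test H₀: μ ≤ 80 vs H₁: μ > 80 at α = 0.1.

t = (84.5 - 80)/(9/√16) = 2.0, df = 15. Critical t = 1.341. Reject H₀.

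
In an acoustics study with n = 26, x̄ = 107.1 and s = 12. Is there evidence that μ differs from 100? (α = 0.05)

t = (x̄ - μ₀)/(s/√n) = (107.1 - 100)/(12/√26) = 3.017. df = 25, critical t = ±2.06. Reject H₀.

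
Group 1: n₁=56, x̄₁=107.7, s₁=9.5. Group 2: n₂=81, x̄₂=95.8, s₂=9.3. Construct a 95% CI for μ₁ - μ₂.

Difference = 11.9. SE = √(9.5²/56 + 9.3²/81) = 1.637. CI = (8.69, 15.11)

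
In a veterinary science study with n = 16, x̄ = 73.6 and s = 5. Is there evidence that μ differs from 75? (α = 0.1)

t = (x̄ - μ₀)/(s/√n) = (73.6 - 75)/(5/√16) = -1.12. df = 15, critical t = ±1.753. Fail to reject H₀.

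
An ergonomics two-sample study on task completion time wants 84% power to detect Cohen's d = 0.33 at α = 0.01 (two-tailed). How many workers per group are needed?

z_{α/2} = 2.576, z_β = Φ⁻¹(0.84) = 0.994. For small effect (d = 0.33): n per group = 2(z_{α/2} + z_β)²/d² = 2(2.576 + 0.994)²/0.33² = 234.1 → 235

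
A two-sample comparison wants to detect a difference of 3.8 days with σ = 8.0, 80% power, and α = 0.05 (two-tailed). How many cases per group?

n per group = 2(z_α/2 + z_β)²σ²/d² = 2×(1.96 + 0.84)²×8.0²/3.8² = 69.5 → n = 70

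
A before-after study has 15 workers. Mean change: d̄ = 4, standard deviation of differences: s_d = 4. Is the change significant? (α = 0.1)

t = d̄/(s_d/√n) = 4/(4/√15) = 3.873. df = 14, critical t = ±1.761. Reject H₀.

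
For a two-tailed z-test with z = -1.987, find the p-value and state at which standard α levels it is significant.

p = 2·P(Z > |-1.987|) = 2·(1 - Φ(1.987)) ≈ 0.0469. Significant at α = 0.1; Significant at α = 0.05.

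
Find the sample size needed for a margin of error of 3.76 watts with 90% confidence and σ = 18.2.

n = (z*σ/E)² = (1.645×18.2/3.76)² = 63.4 → n = 64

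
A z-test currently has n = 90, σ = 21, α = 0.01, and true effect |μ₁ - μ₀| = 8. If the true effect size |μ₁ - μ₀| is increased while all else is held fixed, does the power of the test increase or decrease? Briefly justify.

Power increases: a larger true effect increases the non-centrality λ = |μ₁ - μ₀|/(σ/√n).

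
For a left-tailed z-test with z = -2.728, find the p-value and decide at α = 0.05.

p = P(Z < -2.728) = Φ(-2.728) ≈ 0.0032. Since p < 0.05, reject H₀ (significant) at α = 0.05.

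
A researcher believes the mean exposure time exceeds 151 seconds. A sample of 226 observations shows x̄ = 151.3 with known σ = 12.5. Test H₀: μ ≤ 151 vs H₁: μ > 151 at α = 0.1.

z = 0.361. Critical value: 1.28. Fail to reject H₀.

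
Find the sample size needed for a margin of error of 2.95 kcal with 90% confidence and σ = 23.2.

n = (z*σ/E)² = (1.645×23.2/2.95)² = 167.4 → n = 168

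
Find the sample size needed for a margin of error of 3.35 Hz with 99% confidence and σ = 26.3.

n = (z*σ/E)² = (2.576×26.3/3.35)² = 409.0 → n = 409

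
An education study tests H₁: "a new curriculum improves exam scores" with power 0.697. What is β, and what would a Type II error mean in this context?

β = 1 - power = 1 - 0.697 = 0.303. A Type II error is failing to reject H₀ when H₀ is false (false negative) — here, failing to conclude that a new curriculum improves exam scores when in fact it is true. Consequence: keeping the old curriculum when the new one would have helped students.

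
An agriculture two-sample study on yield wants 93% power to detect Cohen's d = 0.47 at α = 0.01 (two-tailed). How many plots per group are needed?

z_{α/2} = 2.576, z_β = Φ⁻¹(0.93) = 1.476. For small effect (d = 0.47): n per group = 2(z_{α/2} + z_β)²/d² = 2(2.576 + 1.476)²/0.47² = 148.7 → 149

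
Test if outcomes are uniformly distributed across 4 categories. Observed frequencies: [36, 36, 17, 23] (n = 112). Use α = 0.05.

Expected = 28 each. χ² = Σ(O-E)²/E = 9.786. df = 3, critical value = 7.815. Reject H₀.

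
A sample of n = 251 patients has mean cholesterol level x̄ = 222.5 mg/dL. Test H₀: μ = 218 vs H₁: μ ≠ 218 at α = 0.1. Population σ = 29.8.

z = (x̄ - μ₀)/(σ/√n) = (222.5 - 218)/(29.8/√251) = 2.392. Critical value: ±1.645. Since |2.392| > 1.645, Reject H₀.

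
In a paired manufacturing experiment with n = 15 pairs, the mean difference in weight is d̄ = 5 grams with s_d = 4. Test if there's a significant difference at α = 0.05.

t = d̄/(s_d/√n) = 5/(4/√15) = 4.841. df = 14, critical t = ±2.145. Reject H₀.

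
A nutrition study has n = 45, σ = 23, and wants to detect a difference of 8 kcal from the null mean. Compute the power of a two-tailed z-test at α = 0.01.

SE = σ/√n = 23/√45 = 3.429. Non-centrality λ = d/SE = 8/3.429 = 2.333. Power ≈ Φ(λ - z_{α/2}) = Φ(2.333 - 2.576) = Φ(-0.243) = 0.404.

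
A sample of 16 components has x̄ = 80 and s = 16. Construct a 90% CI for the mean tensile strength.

CI = x̄ ± t*(s/√n) = 80 ± 1.753(16/√16) = (72.99, 87.01)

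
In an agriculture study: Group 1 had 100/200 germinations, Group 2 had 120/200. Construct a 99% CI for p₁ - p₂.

p̂₁ = 0.5, p̂₂ = 0.6. Difference = -0.1. CI = (-0.228, 0.028)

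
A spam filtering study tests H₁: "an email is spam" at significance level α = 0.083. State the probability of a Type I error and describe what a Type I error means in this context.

P(Type I error) = α = 0.083. A Type I error is rejecting H₀ when H₀ is actually true (false positive) — here, concluding that an email is spam when in fact this is not the case. Consequence: a legitimate email is sent to the spam folder and the user misses it.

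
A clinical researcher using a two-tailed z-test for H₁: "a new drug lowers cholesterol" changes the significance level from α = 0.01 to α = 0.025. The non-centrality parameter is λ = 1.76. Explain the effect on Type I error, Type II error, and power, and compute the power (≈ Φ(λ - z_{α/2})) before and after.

Increasing α from 0.01 to 0.025:
• Type I error rate increases (α is the Type I rate by definition).
• Critical value moves from z_{α/2} = 2.576 to 2.241, so power = Φ(λ - z_{α/2}) goes from Φ(1.76 - 2.576) = 0.207 to Φ(1.76 - 2.241) = 0.315.
• Type II error rate β = 1 - power therefore decreases (0.793 → 0.685).
Appropriate when false negatives are costly — here, shelving an effective drug — patients miss out on a treatment that would have helped.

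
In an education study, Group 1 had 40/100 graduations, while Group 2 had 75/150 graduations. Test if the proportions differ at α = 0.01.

p̂₁ = 0.4, p̂₂ = 0.5, pooled p̂ = 0.46. z = -1.554. Critical: ±2.576. Fail to reject H₀.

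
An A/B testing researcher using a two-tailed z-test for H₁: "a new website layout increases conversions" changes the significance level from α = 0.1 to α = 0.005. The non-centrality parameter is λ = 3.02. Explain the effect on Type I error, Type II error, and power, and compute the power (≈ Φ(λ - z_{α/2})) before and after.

Decreasing α from 0.1 to 0.005:
• Type I error rate decreases (α is the Type I rate by definition).
• Critical value moves from z_{α/2} = 1.645 to 2.807, so power = Φ(λ - z_{α/2}) goes from Φ(3.02 - 1.645) = 0.915 to Φ(3.02 - 2.807) = 0.584.
• Type II error rate β = 1 - power therefore increases (0.085 → 0.416).
Appropriate when false positives are costly — here, rolling out a layout that doesn't actually help — wasted engineering effort.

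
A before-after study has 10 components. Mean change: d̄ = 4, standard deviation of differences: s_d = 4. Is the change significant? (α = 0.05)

t = d̄/(s_d/√n) = 4/(4/√10) = 3.162. df = 9, critical t = ±2.262. Reject H₀.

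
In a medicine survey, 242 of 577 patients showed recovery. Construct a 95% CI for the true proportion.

p̂ = 0.419. CI = p̂ ± z*√(p̂(1-p̂)/n) = (0.379, 0.46)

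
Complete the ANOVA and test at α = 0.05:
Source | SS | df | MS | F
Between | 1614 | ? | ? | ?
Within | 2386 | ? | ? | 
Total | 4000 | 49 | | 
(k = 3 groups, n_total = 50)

df_between = 2, df_within = 47. MS_between = 807.0, MS_within = 50.77. F = 15.896, F_crit ≈ 3.195. Reject H₀.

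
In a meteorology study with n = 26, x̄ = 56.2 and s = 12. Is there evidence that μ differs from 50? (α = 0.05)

t = (x̄ - μ₀)/(s/√n) = (56.2 - 50)/(12/√26) = 2.634. df = 25, critical t = ±2.06. Reject H₀.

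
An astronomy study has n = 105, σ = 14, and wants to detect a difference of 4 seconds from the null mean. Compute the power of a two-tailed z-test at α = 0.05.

SE = σ/√n = 14/√105 = 1.366. Non-centrality λ = d/SE = 4/1.366 = 2.928. Power ≈ Φ(λ - z_{α/2}) = Φ(2.928 - 1.96) = Φ(0.968) = 0.833.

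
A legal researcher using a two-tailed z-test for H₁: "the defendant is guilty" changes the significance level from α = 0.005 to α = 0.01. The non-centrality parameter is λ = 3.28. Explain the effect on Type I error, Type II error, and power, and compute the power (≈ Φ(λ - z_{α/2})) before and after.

Increasing α from 0.005 to 0.01:
• Type I error rate increases (α is the Type I rate by definition).
• Critical value moves from z_{α/2} = 2.807 to 2.576, so power = Φ(λ - z_{α/2}) goes from Φ(3.28 - 2.807) = 0.682 to Φ(3.28 - 2.576) = 0.759.
• Type II error rate β = 1 - power therefore decreases (0.318 → 0.241).
Appropriate when false negatives are costly — here, acquitting a guilty person.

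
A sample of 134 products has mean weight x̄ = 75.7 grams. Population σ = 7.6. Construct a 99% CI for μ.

CI = x̄ ± z*(σ/√n) = 75.7 ± 2.576(7.6/√134) = 75.7 ± 1.69 = (74.01, 77.39)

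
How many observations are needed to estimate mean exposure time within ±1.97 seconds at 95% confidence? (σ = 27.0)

n = (z*σ/E)² = (1.96×27.0/1.97)² = 721.6 → n = 722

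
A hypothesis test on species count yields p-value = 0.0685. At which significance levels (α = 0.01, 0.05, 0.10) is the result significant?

p = 0.0685. Significant at: α = 0.1.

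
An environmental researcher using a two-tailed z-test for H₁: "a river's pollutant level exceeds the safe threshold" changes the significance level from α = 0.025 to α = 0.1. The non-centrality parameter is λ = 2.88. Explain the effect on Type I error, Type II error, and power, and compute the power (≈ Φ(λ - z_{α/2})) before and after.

Increasing α from 0.025 to 0.1:
• Type I error rate increases (α is the Type I rate by definition).
• Critical value moves from z_{α/2} = 2.241 to 1.645, so power = Φ(λ - z_{α/2}) goes from Φ(2.88 - 2.241) = 0.739 to Φ(2.88 - 1.645) = 0.892.
• Type II error rate β = 1 - power therefore decreases (0.261 → 0.108).
Appropriate when false negatives are costly — here, allowing unsafe pollution to continue.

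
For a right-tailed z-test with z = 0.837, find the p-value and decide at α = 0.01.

p = P(Z > 0.837) = 1 - Φ(0.837) ≈ 0.2013. Since p ≥ 0.01, fail to reject H₀ (not significant) at α = 0.01.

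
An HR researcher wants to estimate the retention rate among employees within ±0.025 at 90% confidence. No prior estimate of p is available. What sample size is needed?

Conservative approach: use p = 0.5 (maximizes p(1-p) = 0.25). n = z²(0.25)/E² = 1.645²×0.25/0.025² = 1082.4 → n = 1083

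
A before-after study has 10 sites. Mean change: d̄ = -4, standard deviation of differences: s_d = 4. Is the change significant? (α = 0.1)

t = d̄/(s_d/√n) = -4/(4/√10) = -3.162. df = 9, critical t = ±1.833. Reject H₀.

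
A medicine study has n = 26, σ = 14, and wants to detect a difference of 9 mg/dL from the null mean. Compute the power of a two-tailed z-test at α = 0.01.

SE = σ/√n = 14/√26 = 2.746. Non-centrality λ = d/SE = 9/2.746 = 3.278. Power ≈ Φ(λ - z_{α/2}) = Φ(3.278 - 2.576) = Φ(0.702) = 0.759.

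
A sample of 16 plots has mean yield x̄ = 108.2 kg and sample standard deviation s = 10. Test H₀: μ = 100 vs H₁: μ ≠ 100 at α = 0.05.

t = (x̄ - μ₀)/(s/√n) = (108.2 - 100)/(10/√16) = 3.28. df = 15, critical t = ±2.131. Reject H₀.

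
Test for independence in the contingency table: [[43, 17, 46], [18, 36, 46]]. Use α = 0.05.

χ² = 16.897. df = 2, critical = 5.991. Reject H₀. Variables are dependent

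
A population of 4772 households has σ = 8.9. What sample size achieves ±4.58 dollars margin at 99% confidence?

Without FPC: n₀ = (2.576×8.9/4.58)² = 25.058. With FPC: n = n₀N/(n₀+N-1) = 24.9 → n = 25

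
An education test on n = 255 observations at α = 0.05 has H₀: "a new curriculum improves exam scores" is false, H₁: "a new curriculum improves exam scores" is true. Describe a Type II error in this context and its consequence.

Type II error: failing to reject H₀ when it is false — concluding that a new curriculum improves exam scores is not supported when in fact it is. Consequence: keeping the old curriculum when the new one would have helped students.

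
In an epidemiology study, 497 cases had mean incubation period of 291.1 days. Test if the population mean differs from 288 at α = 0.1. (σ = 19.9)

z = (x̄ - μ₀)/(σ/√n) = (291.1 - 288)/(19.9/√497) = 3.473. Critical value: ±1.645. Since |3.473| > 1.645, Reject H₀.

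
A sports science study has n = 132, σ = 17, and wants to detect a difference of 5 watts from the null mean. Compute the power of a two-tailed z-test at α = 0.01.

SE = σ/√n = 17/√132 = 1.48. Non-centrality λ = d/SE = 5/1.48 = 3.379. Power ≈ Φ(λ - z_{α/2}) = Φ(3.379 - 2.576) = Φ(0.803) = 0.789.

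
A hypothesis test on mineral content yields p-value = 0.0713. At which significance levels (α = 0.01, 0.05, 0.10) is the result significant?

p = 0.0713. Significant at: α = 0.1.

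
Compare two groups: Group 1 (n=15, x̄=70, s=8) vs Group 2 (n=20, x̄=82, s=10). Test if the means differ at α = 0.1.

Pooled sp = 9.2. t = -3.817, df = 33. Critical t = ±1.692. Reject H₀.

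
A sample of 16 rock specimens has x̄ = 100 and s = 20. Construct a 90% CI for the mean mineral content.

CI = x̄ ± t*(s/√n) = 100 ± 1.753(20/√16) = (91.23, 108.77)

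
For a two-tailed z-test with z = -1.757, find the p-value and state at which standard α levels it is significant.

p = 2·P(Z > |-1.757|) = 2·(1 - Φ(1.757)) ≈ 0.0789. Significant at α = 0.1.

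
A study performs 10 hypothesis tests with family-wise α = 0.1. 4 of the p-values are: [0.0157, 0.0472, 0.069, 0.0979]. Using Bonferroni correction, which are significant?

Bonferroni α = 0.1/10 = 0.01. None of the given p-values are significant.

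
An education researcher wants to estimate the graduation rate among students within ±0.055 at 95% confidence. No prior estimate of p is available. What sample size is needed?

Conservative approach: use p = 0.5 (maximizes p(1-p) = 0.25). n = z²(0.25)/E² = 1.96²×0.25/0.055² = 317.5 → n = 318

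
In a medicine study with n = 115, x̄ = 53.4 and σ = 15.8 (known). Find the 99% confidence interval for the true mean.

CI = x̄ ± z*(σ/√n) = 53.4 ± 2.576(15.8/√115) = 53.4 ± 3.8 = (49.6, 57.2)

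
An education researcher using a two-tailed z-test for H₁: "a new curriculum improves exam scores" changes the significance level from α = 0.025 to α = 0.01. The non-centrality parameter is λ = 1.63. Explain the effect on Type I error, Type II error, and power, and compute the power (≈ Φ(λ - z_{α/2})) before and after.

Decreasing α from 0.025 to 0.01:
• Type I error rate decreases (α is the Type I rate by definition).
• Critical value moves from z_{α/2} = 2.241 to 2.576, so power = Φ(λ - z_{α/2}) goes from Φ(1.63 - 2.241) = 0.271 to Φ(1.63 - 2.576) = 0.172.
• Type II error rate β = 1 - power therefore increases (0.729 → 0.828).
Appropriate when false positives are costly — here, adopting a curriculum that gives no real benefit — disruption for nothing.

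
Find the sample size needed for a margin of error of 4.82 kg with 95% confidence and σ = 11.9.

n = (z*σ/E)² = (1.96×11.9/4.82)² = 23.4 → n = 24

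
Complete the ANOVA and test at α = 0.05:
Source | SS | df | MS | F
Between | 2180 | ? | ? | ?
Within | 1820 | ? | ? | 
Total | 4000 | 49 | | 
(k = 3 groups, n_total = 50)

df_between = 2, df_within = 47. MS_between = 1090.0, MS_within = 38.72. F = 28.148, F_crit ≈ 3.195. Reject H₀.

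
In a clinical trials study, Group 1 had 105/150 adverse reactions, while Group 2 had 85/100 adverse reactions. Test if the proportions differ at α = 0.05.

p̂₁ = 0.7, p̂₂ = 0.85, pooled p̂ = 0.76. z = -2.721. Critical: ±1.96. Reject H₀.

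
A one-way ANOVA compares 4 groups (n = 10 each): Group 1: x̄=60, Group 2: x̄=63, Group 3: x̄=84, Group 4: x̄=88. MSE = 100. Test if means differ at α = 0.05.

Grand mean = 73.75. SS_between = 6127.5, MS_between = 2042.5. F = 20.425, F_crit ≈ 2.866. Reject H₀.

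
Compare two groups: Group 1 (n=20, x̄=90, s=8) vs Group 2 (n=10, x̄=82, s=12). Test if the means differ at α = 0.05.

Pooled sp = 9.47. t = 2.181, df = 28. Critical t = ±2.048. Reject H₀.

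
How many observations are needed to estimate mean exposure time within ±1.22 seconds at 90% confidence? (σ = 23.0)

n = (z*σ/E)² = (1.645×23.0/1.22)² = 961.8 → n = 962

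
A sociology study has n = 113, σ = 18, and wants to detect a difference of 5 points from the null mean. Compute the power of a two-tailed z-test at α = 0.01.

SE = σ/√n = 18/√113 = 1.693. Non-centrality λ = d/SE = 5/1.693 = 2.953. Power ≈ Φ(λ - z_{α/2}) = Φ(2.953 - 2.576) = Φ(0.377) = 0.647.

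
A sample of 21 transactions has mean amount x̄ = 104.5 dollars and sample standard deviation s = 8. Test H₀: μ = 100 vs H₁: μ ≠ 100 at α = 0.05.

t = (x̄ - μ₀)/(s/√n) = (104.5 - 100)/(8/√21) = 2.578. df = 20, critical t = ±2.086. Reject H₀.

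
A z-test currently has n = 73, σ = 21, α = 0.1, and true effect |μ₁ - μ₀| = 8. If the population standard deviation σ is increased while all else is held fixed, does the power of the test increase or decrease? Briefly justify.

Power decreases: a larger σ inflates the standard error σ/√n, pulling the sampling distribution under H₁ back toward the critical value.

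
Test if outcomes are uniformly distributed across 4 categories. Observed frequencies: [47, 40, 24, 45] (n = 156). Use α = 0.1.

Expected = 39 each. χ² = Σ(O-E)²/E = 8.359. df = 3, critical value = 6.251. Reject H₀.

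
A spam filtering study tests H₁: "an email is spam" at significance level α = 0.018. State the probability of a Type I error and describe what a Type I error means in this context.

P(Type I error) = α = 0.018. A Type I error is rejecting H₀ when H₀ is actually true (false positive) — here, concluding that an email is spam when in fact this is not the case. Consequence: a legitimate email is sent to the spam folder and the user misses it.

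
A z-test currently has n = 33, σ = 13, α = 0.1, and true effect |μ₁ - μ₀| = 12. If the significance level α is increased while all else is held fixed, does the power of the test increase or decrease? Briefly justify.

Power increases: a larger α lowers the critical value, so more of the H₁ sampling distribution falls in the rejection region.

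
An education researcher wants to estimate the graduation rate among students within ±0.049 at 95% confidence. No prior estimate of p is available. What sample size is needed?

Conservative approach: use p = 0.5 (maximizes p(1-p) = 0.25). n = z²(0.25)/E² = 1.96²×0.25/0.049² = 400.0 → n = 400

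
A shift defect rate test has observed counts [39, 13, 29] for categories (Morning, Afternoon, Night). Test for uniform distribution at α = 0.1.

Expected = 27 each. χ² = Σ(O-E)²/E = 12.741. df = 2, critical value = 4.605. Reject H₀.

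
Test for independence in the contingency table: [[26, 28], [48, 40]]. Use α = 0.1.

χ² = 0.549. df = 1, critical = 2.706. Fail to reject H₀. No evidence of dependence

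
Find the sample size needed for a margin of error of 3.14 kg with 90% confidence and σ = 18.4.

n = (z*σ/E)² = (1.645×18.4/3.14)² = 92.9 → n = 93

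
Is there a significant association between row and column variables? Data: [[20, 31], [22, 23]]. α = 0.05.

χ² = 0.909. df = 1, critical = 3.841. Fail to reject H₀. No evidence of dependence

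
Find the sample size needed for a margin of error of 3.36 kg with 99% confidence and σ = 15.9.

n = (z*σ/E)² = (2.576×15.9/3.36)² = 148.6 → n = 149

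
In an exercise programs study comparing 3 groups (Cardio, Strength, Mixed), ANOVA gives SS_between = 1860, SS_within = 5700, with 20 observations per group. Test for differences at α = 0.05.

df_between = 2, df_within = 57. F = MS_between/MS_within = 930.0/100.0 = 9.3. F_crit ≈ 3.159. Reject H₀. At least one mean differs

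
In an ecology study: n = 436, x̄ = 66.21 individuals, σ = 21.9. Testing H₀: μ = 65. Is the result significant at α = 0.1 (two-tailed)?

z = (66.21 - 65)/(21.9/√436) = 1.154. Since |z| ≤ 1.645, not significant at α = 0.1.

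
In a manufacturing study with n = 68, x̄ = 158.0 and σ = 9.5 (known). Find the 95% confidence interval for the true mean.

CI = x̄ ± z*(σ/√n) = 158.0 ± 1.96(9.5/√68) = 158.0 ± 2.26 = (155.74, 160.26)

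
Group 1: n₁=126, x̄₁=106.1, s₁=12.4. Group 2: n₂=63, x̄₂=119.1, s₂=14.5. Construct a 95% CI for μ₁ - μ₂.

Difference = -13.0. SE = √(12.4²/126 + 14.5²/63) = 2.135. CI = (-17.18, -8.82)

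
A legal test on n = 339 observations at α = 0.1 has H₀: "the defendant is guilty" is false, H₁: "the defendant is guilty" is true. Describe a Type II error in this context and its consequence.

Type II error: failing to reject H₀ when it is false — concluding that the defendant is guilty is not supported when in fact it is. Consequence: acquitting a guilty person.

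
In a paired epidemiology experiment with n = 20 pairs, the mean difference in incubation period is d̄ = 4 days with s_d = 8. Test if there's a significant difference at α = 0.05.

t = d̄/(s_d/√n) = 4/(8/√20) = 2.236. df = 19, critical t = ±2.093. Reject H₀.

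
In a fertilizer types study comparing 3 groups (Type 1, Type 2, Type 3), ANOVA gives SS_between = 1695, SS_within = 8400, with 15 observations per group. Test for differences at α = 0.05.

df_between = 2, df_within = 42. F = MS_between/MS_within = 847.5/200.0 = 4.237. F_crit ≈ 3.22. Reject H₀. At least one mean differs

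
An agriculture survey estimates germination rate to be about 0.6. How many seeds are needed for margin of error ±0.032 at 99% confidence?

n = z²p(1-p)/E² = 2.576²×0.6×0.4/0.032² = 1555.3 → n = 1556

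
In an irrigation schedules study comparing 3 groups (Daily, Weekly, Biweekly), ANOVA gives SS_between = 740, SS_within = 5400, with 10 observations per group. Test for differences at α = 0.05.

df_between = 2, df_within = 27. F = MS_between/MS_within = 370.0/200.0 = 1.85. F_crit ≈ 3.354. Fail to reject H₀.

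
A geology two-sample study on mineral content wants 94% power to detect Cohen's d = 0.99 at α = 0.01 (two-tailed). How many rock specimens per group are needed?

z_{α/2} = 2.576, z_β = Φ⁻¹(0.94) = 1.555. For large effect (d = 0.99): n per group = 2(z_{α/2} + z_β)²/d² = 2(2.576 + 1.555)²/0.99² = 34.8 → 35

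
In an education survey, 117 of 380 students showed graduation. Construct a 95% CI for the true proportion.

p̂ = 0.308. CI = p̂ ± z*√(p̂(1-p̂)/n) = (0.261, 0.354)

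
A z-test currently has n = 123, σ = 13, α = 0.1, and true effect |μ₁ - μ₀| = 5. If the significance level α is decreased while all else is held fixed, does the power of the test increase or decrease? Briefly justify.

Power decreases: a smaller α raises the critical value, so less of the H₁ sampling distribution falls in the rejection region.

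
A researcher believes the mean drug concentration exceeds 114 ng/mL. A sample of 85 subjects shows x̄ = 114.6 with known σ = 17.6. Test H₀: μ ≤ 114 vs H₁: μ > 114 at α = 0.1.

z = 0.314. Critical value: 1.28. Fail to reject H₀.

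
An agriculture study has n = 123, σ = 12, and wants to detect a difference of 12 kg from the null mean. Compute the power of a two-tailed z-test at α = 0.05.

SE = σ/√n = 12/√123 = 1.082. Non-centrality λ = d/SE = 12/1.082 = 11.091. Power ≈ Φ(λ - z_{α/2}) = Φ(11.091 - 1.96) = Φ(9.131) = 1.0.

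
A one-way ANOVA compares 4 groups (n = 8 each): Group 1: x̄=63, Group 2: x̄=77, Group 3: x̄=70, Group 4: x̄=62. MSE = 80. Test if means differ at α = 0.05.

Grand mean = 68.0. SS_between = 1168.0, MS_between = 389.33. F = 4.867, F_crit ≈ 2.947. Reject H₀.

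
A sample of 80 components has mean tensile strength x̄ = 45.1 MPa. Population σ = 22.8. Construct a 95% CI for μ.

CI = x̄ ± z*(σ/√n) = 45.1 ± 1.96(22.8/√80) = 45.1 ± 5.0 = (40.1, 50.1)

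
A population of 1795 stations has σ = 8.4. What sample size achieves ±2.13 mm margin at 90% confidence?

Without FPC: n₀ = (1.645×8.4/2.13)² = 42.085. With FPC: n = n₀N/(n₀+N-1) = 41.1 → n = 42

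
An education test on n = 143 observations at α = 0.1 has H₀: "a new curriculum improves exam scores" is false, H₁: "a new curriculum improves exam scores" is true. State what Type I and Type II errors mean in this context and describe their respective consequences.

Type I (false positive): concluding that a new curriculum improves exam scores when it is not — adopting a curriculum that gives no real benefit — disruption for nothing. Type II (false negative): failing to conclude that a new curriculum improves exam scores when it is — keeping the old curriculum when the new one would have helped students. Which is costlier depends on domain priorities and is a judgement call rather than a statistical fact.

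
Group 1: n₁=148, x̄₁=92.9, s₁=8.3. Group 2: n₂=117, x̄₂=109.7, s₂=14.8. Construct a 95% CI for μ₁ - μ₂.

Difference = -16.8. SE = √(8.3²/148 + 14.8²/117) = 1.529. CI = (-19.8, -13.8)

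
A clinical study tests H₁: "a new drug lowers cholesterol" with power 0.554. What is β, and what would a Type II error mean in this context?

β = 1 - power = 1 - 0.554 = 0.446. A Type II error is failing to reject H₀ when H₀ is false (false negative) — here, failing to conclude that a new drug lowers cholesterol when in fact it is true. Consequence: shelving an effective drug — patients miss out on a treatment that would have helped.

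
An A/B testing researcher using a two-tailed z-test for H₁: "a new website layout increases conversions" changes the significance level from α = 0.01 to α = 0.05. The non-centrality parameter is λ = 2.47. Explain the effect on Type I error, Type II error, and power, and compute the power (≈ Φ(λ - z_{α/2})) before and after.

Increasing α from 0.01 to 0.05:
• Type I error rate increases (α is the Type I rate by definition).
• Critical value moves from z_{α/2} = 2.576 to 1.96, so power = Φ(λ - z_{α/2}) goes from Φ(2.47 - 2.576) = 0.458 to Φ(2.47 - 1.96) = 0.695.
• Type II error rate β = 1 - power therefore decreases (0.542 → 0.305).
Appropriate when false negatives are costly — here, discarding a layout that would have improved conversions — lost revenue.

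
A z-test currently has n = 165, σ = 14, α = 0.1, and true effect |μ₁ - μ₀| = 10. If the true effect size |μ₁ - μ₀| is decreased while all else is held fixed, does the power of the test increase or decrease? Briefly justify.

Power decreases: a smaller true effect decreases the non-centrality λ = |μ₁ - μ₀|/(σ/√n).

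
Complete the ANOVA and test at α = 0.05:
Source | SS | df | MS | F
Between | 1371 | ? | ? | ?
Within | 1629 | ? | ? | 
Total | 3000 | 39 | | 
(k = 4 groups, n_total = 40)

df_between = 3, df_within = 36. MS_between = 457.0, MS_within = 45.25. F = 10.099, F_crit ≈ 2.866. Reject H₀.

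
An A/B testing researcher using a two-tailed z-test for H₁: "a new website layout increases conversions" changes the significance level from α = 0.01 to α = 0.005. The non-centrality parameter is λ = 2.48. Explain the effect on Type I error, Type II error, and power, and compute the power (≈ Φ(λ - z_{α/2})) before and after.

Decreasing α from 0.01 to 0.005:
• Type I error rate decreases (α is the Type I rate by definition).
• Critical value moves from z_{α/2} = 2.576 to 2.807, so power = Φ(λ - z_{α/2}) goes from Φ(2.48 - 2.576) = 0.462 to Φ(2.48 - 2.807) = 0.372.
• Type II error rate β = 1 - power therefore increases (0.538 → 0.628).
Appropriate when false positives are costly — here, rolling out a layout that doesn't actually help — wasted engineering effort.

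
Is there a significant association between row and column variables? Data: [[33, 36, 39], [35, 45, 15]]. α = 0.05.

χ² = 10.938. df = 2, critical = 5.991. Reject H₀. Variables are dependent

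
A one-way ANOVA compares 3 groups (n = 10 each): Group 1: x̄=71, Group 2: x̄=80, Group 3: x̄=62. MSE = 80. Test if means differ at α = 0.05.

Grand mean = 71.0. SS_between = 1620.0, MS_between = 810.0. F = 10.125, F_crit ≈ 3.354. Reject H₀.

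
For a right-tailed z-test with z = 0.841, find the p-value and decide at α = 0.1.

p = P(Z > 0.841) = 1 - Φ(0.841) ≈ 0.2002. Since p ≥ 0.1, fail to reject H₀ (not significant) at α = 0.1.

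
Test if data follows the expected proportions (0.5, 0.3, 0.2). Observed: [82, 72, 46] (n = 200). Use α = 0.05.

Expected: [100.0, 60.0, 40.0]. χ² = 6.54. df = 2, critical = 5.991. Reject H₀.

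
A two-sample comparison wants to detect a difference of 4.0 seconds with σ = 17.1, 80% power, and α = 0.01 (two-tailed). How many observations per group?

n per group = 2(z_α/2 + z_β)²σ²/d² = 2×(2.576 + 0.84)²×17.1²/4.0² = 426.5 → n = 427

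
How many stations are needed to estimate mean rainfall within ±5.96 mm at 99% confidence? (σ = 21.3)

n = (z*σ/E)² = (2.576×21.3/5.96)² = 84.8 → n = 85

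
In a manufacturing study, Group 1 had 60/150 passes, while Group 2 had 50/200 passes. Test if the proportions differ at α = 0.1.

p̂₁ = 0.4, p̂₂ = 0.25, pooled p̂ = 0.314. z = 2.991. Critical: ±1.645. Reject H₀.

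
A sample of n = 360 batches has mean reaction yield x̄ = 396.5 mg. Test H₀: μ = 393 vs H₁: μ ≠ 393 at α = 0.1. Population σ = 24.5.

z = (x̄ - μ₀)/(σ/√n) = (396.5 - 393)/(24.5/√360) = 2.711. Critical value: ±1.645. Since |2.711| > 1.645, Reject H₀.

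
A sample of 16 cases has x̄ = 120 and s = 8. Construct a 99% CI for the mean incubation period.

CI = x̄ ± t*(s/√n) = 120 ± 2.947(8/√16) = (114.11, 125.89)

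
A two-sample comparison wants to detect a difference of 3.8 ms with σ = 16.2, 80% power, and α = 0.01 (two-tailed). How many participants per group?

n per group = 2(z_α/2 + z_β)²σ²/d² = 2×(2.576 + 0.84)²×16.2²/3.8² = 424.2 → n = 425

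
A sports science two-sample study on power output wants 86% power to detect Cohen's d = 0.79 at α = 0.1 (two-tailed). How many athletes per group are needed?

z_{α/2} = 1.645, z_β = Φ⁻¹(0.86) = 1.08. For medium effect (d = 0.79): n per group = 2(z_{α/2} + z_β)²/d² = 2(1.645 + 1.08)²/0.79² = 23.8 → 24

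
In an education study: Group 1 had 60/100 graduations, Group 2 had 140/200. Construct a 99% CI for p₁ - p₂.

p̂₁ = 0.6, p̂₂ = 0.7. Difference = -0.1. CI = (-0.251, 0.051)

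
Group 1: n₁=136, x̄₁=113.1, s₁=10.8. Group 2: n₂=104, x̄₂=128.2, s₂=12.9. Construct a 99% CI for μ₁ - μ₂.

Difference = -15.1. SE = √(10.8²/136 + 12.9²/104) = 1.568. CI = (-19.14, -11.06)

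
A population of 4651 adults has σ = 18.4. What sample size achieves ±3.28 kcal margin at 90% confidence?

Without FPC: n₀ = (1.645×18.4/3.28)² = 85.157. With FPC: n = n₀N/(n₀+N-1) = 83.6 → n = 84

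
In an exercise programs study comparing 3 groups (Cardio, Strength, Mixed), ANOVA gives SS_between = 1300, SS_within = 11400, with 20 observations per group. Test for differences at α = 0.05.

df_between = 2, df_within = 57. F = MS_between/MS_within = 650.0/200.0 = 3.25. F_crit ≈ 3.159. Reject H₀. At least one mean differs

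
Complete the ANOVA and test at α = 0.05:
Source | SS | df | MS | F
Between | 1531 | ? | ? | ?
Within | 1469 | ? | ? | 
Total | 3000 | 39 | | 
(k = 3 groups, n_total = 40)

df_between = 2, df_within = 37. MS_between = 765.5, MS_within = 39.7. F = 19.281, F_crit ≈ 3.252. Reject H₀.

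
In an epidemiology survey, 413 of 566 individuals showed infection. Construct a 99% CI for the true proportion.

p̂ = 0.73. CI = p̂ ± z*√(p̂(1-p̂)/n) = (0.682, 0.778)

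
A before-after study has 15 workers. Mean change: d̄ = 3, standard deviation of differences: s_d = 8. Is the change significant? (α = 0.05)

t = d̄/(s_d/√n) = 3/(8/√15) = 1.452. df = 14, critical t = ±2.145. Fail to reject H₀.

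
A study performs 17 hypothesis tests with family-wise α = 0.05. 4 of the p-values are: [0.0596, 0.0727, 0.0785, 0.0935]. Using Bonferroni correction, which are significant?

Bonferroni α = 0.05/17 = 0.00294. None of the given p-values are significant.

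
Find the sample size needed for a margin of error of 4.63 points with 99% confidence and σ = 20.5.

n = (z*σ/E)² = (2.576×20.5/4.63)² = 130.1 → n = 131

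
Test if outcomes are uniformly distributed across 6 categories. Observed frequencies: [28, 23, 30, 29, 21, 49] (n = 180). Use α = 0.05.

Expected = 30 each. χ² = Σ(O-E)²/E = 16.533. df = 5, critical value = 11.07. Reject H₀.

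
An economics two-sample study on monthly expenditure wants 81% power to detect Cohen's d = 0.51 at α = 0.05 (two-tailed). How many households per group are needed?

z_{α/2} = 1.96, z_β = Φ⁻¹(0.81) = 0.878. For medium effect (d = 0.51): n per group = 2(z_{α/2} + z_β)²/d² = 2(1.96 + 0.878)²/0.51² = 61.9 → 62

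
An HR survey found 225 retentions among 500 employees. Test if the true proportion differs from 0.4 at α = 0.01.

p̂ = 0.45, p₀ = 0.4. z = (p̂ - p₀)/√(p₀(1-p₀)/n) = 2.282. Critical: ±2.576. Fail to reject H₀.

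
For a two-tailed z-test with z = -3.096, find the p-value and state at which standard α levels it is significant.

p = 2·P(Z > |-3.096|) = 2·(1 - Φ(3.096)) ≈ 0.002. Significant at α = 0.1; Significant at α = 0.05; Significant at α = 0.01.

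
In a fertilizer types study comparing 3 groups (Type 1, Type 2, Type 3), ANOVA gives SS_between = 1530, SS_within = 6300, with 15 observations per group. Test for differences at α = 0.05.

df_between = 2, df_within = 42. F = MS_between/MS_within = 765.0/150.0 = 5.1. F_crit ≈ 3.22. Reject H₀. At least one mean differs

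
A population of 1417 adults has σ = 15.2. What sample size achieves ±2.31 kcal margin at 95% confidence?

Without FPC: n₀ = (1.96×15.2/2.31)² = 166.332. With FPC: n = n₀N/(n₀+N-1) = 149.0 → n = 149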